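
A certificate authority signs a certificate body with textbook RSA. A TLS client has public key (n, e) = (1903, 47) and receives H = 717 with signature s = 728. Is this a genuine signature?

forged

Squares mod 1903: s^1≡728, s^2≡950, s^4≡478, s^8≡124, s^16≡152, s^32≡268
47 = 32 + 8 + 4 + 2 + 1, so s^47 ≡ 268·124·478·950·728 ≡ 997 (mod 1903)
The recovered value 997 does not match the digest 717.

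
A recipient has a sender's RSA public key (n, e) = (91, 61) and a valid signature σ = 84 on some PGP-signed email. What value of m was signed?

84

σ^61 mod 91 = 84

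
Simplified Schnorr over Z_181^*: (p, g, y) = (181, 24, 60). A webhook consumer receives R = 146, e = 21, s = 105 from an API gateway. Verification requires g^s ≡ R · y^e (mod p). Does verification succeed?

g^s mod p:
24^2 = 576 ≡ 33
24^4 ≡ 33^2 = 1089 ≡ 3
24^8 ≡ 3^2 = 9
24^16 ≡ 9^2 = 81
24^32 ≡ 81^2 = 6561 ≡ 45
24^64 ≡ 45^2 = 2025 ≡ 34
105 = 64 + 32 + 8 + 1, so 24^105 ≡ 34·45·9·24 ≡ 155 (mod 181)
R · y^e mod p:
60^2 = 3600 ≡ 161
60^4 ≡ 161^2 = 25921 ≡ 38
60^8 ≡ 38^2 = 1444 ≡ 177
60^16 ≡ 177^2 = 31329 ≡ 16
21 = 16 + 4 + 1, so 60^21 ≡ 16·38·60 ≡ 99 (mod 181)
146·99 = 14454 ≡ 155 (mod 181)
155 ≡ 155 (mod 181); signature holds.

passes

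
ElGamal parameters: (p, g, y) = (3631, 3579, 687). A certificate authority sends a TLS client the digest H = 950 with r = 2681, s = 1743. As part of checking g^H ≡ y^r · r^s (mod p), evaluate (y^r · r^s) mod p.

Squares mod 3631: 687^1≡687, 687^2≡3570, 687^4≡90, 687^8≡838, 687^16≡1461, 687^32≡3124, 687^64≡2879, 687^128≡2699, 687^256≡815, 687^512≡3383, 687^1024≡3408, 687^2048≡2526
2681 = 2048 + 512 + 64 + 32 + 16 + 8 + 1, so 687^2681 ≡ 2526·3383·2879·3124·1461·838·687 ≡ 3111 (mod 3631)
Squares mod 3631: 2681^1≡2681, 2681^2≡2012, 2681^4≡3210, 2681^8≡2953, 2681^16≡2178, 2681^32≡1598, 2681^64≡1011, 2681^128≡1810, 2681^256≡938, 2681^512≡1142, 2681^1024≡635
1743 = 1024 + 512 + 128 + 64 + 8 + 4 + 2 + 1, so 2681^1743 ≡ 635·1142·1810·1011·2953·3210·2012·2681 ≡ 2398 (mod 3631)
y^r · r^s ≡ 3111·2398 = 7460178 ≡ 2104 (mod 3631)

2104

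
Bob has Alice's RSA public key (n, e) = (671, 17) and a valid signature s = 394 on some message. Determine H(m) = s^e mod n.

s^17 mod 671 = 587

587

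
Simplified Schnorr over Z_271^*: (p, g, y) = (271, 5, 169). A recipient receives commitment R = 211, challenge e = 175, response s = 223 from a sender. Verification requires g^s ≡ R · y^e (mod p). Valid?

no

g^s mod p:
5^2 = 25
5^4 ≡ 25^2 = 625 ≡ 83
5^8 ≡ 83^2 = 6889 ≡ 114
5^16 ≡ 114^2 = 12996 ≡ 259
5^32 ≡ 259^2 = 67081 ≡ 144
5^64 ≡ 144^2 = 20736 ≡ 140
5^128 ≡ 140^2 = 19600 ≡ 88
223 = 128 + 64 + 16 + 8 + 4 + 2 + 1, so 5^223 ≡ 88·140·259·114·83·25·5 ≡ 77 (mod 271)
R · y^e mod p:
169^2 = 28561 ≡ 106
169^4 ≡ 106^2 = 11236 ≡ 125
169^8 ≡ 125^2 = 15625 ≡ 178
169^16 ≡ 178^2 = 31684 ≡ 248
169^32 ≡ 248^2 = 61504 ≡ 258
169^64 ≡ 258^2 = 66564 ≡ 169
169^128 ≡ 169^2 = 28561 ≡ 106
175 = 128 + 32 + 8 + 4 + 2 + 1, so 169^175 ≡ 106·258·178·125·106·169 ≡ 125 (mod 271)
211·125 = 26375 ≡ 88 (mod 271)
77 ≠ 88; the check fails.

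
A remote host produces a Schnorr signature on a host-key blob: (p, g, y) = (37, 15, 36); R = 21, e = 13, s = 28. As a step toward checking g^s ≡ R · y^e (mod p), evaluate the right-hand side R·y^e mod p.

Squares mod 37: 36^1≡36, 36^2≡1, 36^4≡1, 36^8≡1
13 = 8 + 4 + 1, so 36^13 ≡ 1·1·36 ≡ 36 (mod 37)
R · y^e ≡ 21·36 = 756 ≡ 16 (mod 37)

16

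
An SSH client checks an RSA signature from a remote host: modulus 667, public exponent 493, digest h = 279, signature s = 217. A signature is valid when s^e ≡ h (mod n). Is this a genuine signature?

Squares mod 667: s^1≡217, s^2≡399, s^4≡455, s^8≡255, s^16≡326, s^32≡223, s^64≡371, s^128≡239, s^256≡426
493 = 256 + 128 + 64 + 32 + 8 + 4 + 1, so s^493 ≡ 426·239·371·223·255·455·217 ≡ 388 (mod 667)
388 ≠ 279, so verification fails.

forged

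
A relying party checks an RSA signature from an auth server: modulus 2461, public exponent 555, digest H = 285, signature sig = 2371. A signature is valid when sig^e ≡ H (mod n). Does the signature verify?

verifies

sig^555 mod 2461 = 285
Since 285 equals the digest 285, verification succeeds.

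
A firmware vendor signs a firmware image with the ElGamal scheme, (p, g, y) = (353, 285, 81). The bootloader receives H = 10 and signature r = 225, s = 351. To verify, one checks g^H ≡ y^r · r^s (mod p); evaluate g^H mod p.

64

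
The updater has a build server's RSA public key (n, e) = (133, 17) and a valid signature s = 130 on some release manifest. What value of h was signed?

Squares mod 133: s^1≡130, s^2≡9, s^4≡81, s^8≡44, s^16≡74
17 = 16 + 1, so s^17 ≡ 74·130 ≡ 44 (mod 133)

44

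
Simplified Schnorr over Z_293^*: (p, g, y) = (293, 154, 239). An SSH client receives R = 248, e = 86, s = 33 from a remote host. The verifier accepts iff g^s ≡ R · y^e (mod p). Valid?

g^s mod p:
Squares mod 293: 154^1≡154, 154^2≡276, 154^4≡289, 154^8≡16, 154^16≡256, 154^32≡197
33 = 32 + 1, so 154^33 ≡ 197·154 ≡ 159 (mod 293)
R · y^e mod p:
Squares mod 293: 239^1≡239, 239^2≡279, 239^4≡196, 239^8≡33, 239^16≡210, 239^32≡150, 239^64≡232
86 = 64 + 16 + 4 + 2, so 239^86 ≡ 232·210·196·279 ≡ 16 (mod 293)
248·16 = 3968 ≡ 159 (mod 293)
159 ≡ 159 (mod 293); signature holds.

yes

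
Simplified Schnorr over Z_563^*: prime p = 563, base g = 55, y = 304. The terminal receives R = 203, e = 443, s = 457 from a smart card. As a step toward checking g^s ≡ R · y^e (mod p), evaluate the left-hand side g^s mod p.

32

55^2 = 3025 ≡ 210
55^4 ≡ 210^2 = 44100 ≡ 186
55^8 ≡ 186^2 = 34596 ≡ 253
55^16 ≡ 253^2 = 64009 ≡ 390
55^32 ≡ 390^2 = 152100 ≡ 90
55^64 ≡ 90^2 = 8100 ≡ 218
55^128 ≡ 218^2 = 47524 ≡ 232
55^256 ≡ 232^2 = 53824 ≡ 339
457 = 256 + 128 + 64 + 8 + 1, so 55^457 ≡ 339·232·218·253·55 ≡ 32 (mod 563)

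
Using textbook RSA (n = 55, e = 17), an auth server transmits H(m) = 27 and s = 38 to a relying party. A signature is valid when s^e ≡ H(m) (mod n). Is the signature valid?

invalid

Squares mod 55: s^1≡38, s^2≡14, s^4≡31, s^8≡26, s^16≡16
17 = 16 + 1, so s^17 ≡ 16·38 ≡ 3 (mod 55)
The recovered value 3 does not match the digest 27.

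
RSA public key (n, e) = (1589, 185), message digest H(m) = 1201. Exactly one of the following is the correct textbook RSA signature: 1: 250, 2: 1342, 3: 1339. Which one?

Candidate 1: Squares mod 1589: 250^1≡250, 250^2≡529, 250^4≡177, 250^8≡1138, 250^16≡9, 250^32≡81, 250^64≡205, 250^128≡711; 185 = 128 + 32 + 16 + 8 + 1, so 250^185 ≡ 711·81·9·1138·250 ≡ 388 (mod 1589)
Candidate 2: Squares mod 1589: 1342^1≡1342, 1342^2≡627, 1342^4≡646, 1342^8≡998, 1342^16≡1290, 1342^32≡417, 1342^64≡688, 1342^128≡1411; 185 = 128 + 32 + 16 + 8 + 1, so 1342^185 ≡ 1411·417·1290·998·1342 ≡ 857 (mod 1589)
Candidate 3: Squares mod 1589: 1339^1≡1339, 1339^2≡529, 1339^4≡177, 1339^8≡1138, 1339^16≡9, 1339^32≡81, 1339^64≡205, 1339^128≡711; 185 = 128 + 32 + 16 + 8 + 1, so 1339^185 ≡ 711·81·9·1138·1339 ≡ 1201 (mod 1589)
  → matches H(m) = 1201

3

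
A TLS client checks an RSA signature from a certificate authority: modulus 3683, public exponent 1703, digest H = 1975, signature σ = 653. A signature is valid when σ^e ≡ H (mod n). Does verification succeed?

Squares mod 3683: σ^1≡653, σ^2≡2864, σ^4≡455, σ^8≡777, σ^16≡3400, σ^32≡2746, σ^64≡1415, σ^128≡2356, σ^256≡455, σ^512≡777, σ^1024≡3400
1703 = 1024 + 512 + 128 + 32 + 4 + 2 + 1, so σ^1703 ≡ 3400·777·2356·2746·455·2864·653 ≡ 1975 (mod 3683)
σ^1703 mod 3683 = 1975 matches H.

passes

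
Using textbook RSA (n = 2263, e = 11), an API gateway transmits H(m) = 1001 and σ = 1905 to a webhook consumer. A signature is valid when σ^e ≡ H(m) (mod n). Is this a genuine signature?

σ^2 ≡ 1905^2 = 3629025 ≡ 1436
σ^4 ≡ 1436^2 = 2062096 ≡ 503
σ^8 ≡ 503^2 = 253009 ≡ 1816
11 = 8 + 2 + 1, so σ^11 ≡ 1816·1436·1905 ≡ 1001 (mod 2263)
Since 1001 equals the digest 1001, verification succeeds.

genuine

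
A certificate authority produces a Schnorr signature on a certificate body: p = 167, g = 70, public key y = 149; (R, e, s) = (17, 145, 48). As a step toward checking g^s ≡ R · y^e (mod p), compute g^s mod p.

70^48 mod 167 = 66

66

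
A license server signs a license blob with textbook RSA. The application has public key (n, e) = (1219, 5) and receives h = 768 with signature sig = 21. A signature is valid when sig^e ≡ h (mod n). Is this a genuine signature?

sig^2 ≡ 21^2 = 441
sig^4 ≡ 441^2 = 194481 ≡ 660
5 = 4 + 1, so sig^5 ≡ 660·21 ≡ 451 (mod 1219)
sig^5 mod 1219 = 451, but h = 768.

forged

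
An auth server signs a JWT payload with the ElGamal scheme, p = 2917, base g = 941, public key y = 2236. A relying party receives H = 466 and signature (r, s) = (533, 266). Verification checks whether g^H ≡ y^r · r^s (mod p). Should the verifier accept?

Left side g^H mod p:
941^2 = 885481 ≡ 1630
941^4 ≡ 1630^2 = 2656900 ≡ 2430
941^8 ≡ 2430^2 = 5904900 ≡ 892
941^16 ≡ 892^2 = 795664 ≡ 2240
941^32 ≡ 2240^2 = 5017600 ≡ 360
941^64 ≡ 360^2 = 129600 ≡ 1252
941^128 ≡ 1252^2 = 1567504 ≡ 1075
941^256 ≡ 1075^2 = 1155625 ≡ 493
466 = 256 + 128 + 64 + 16 + 2, so 941^466 ≡ 493·1075·1252·2240·1630 ≡ 2730 (mod 2917)
Right side y^r · r^s mod p:
2236^2 = 4999696 ≡ 2875
2236^4 ≡ 2875^2 = 8265625 ≡ 1764
2236^8 ≡ 1764^2 = 3111696 ≡ 2174
2236^16 ≡ 2174^2 = 4726276 ≡ 736
2236^32 ≡ 736^2 = 541696 ≡ 2051
2236^64 ≡ 2051^2 = 4206601 ≡ 287
2236^128 ≡ 287^2 = 82369 ≡ 693
2236^256 ≡ 693^2 = 480249 ≡ 1861
2236^512 ≡ 1861^2 = 3463321 ≡ 842
533 = 512 + 16 + 4 + 1, so 2236^533 ≡ 842·736·1764·2236 ≡ 499 (mod 2917)
533^2 = 284089 ≡ 1140
533^4 ≡ 1140^2 = 1299600 ≡ 1535
533^8 ≡ 1535^2 = 2356225 ≡ 2206
533^16 ≡ 2206^2 = 4866436 ≡ 880
533^32 ≡ 880^2 = 774400 ≡ 1395
533^64 ≡ 1395^2 = 1946025 ≡ 386
533^128 ≡ 386^2 = 148996 ≡ 229
533^256 ≡ 229^2 = 52441 ≡ 2852
266 = 256 + 8 + 2, so 533^266 ≡ 2852·2206·1140 ≡ 1163 (mod 2917)
499·1163 = 580337 ≡ 2771 (mod 2917)
2730 ≠ 2771, so verification fails.

reject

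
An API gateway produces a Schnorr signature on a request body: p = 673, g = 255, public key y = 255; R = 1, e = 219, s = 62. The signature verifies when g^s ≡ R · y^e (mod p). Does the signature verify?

g^s mod p:
255^2 = 65025 ≡ 417
255^4 ≡ 417^2 = 173889 ≡ 255
255^8 ≡ 255^2 = 65025 ≡ 417
255^16 ≡ 417^2 = 173889 ≡ 255
255^32 ≡ 255^2 = 65025 ≡ 417
62 = 32 + 16 + 8 + 4 + 2, so 255^62 ≡ 417·255·417·255·417 ≡ 417 (mod 673)
R · y^e mod p:
255^2 = 65025 ≡ 417
255^4 ≡ 417^2 = 173889 ≡ 255
255^8 ≡ 255^2 = 65025 ≡ 417
255^16 ≡ 417^2 = 173889 ≡ 255
255^32 ≡ 255^2 = 65025 ≡ 417
255^64 ≡ 417^2 = 173889 ≡ 255
255^128 ≡ 255^2 = 65025 ≡ 417
219 = 128 + 64 + 16 + 8 + 2 + 1, so 255^219 ≡ 417·255·255·417·417·255 ≡ 1 (mod 673)
1·1 = 1 ≡ 1 (mod 673)
417 ≠ 1; the check fails.

does not verify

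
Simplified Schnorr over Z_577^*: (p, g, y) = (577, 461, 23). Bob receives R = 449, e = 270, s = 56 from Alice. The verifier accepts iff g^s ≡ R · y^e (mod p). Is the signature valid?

valid

g^s mod p:
Squares mod 577: 461^1≡461, 461^2≡185, 461^4≡182, 461^8≡235, 461^16≡410, 461^32≡193
56 = 32 + 16 + 8, so 461^56 ≡ 193·410·235 ≡ 571 (mod 577)
R · y^e mod p:
Squares mod 577: 23^1≡23, 23^2≡529, 23^4≡573, 23^8≡16, 23^16≡256, 23^32≡335, 23^64≡287, 23^128≡435, 23^256≡546
270 = 256 + 8 + 4 + 2, so 23^270 ≡ 546·16·573·529 ≡ 550 (mod 577)
449·550 = 246950 ≡ 571 (mod 577)
571 ≡ 571 (mod 577); signature holds.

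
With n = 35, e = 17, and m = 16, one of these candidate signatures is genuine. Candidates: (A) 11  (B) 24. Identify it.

A

Candidate A: 11^2 = 121 ≡ 16; 11^4 ≡ 16^2 = 256 ≡ 11; 11^8 ≡ 11^2 = 121 ≡ 16; 11^16 ≡ 16^2 = 256 ≡ 11; 17 = 16 + 1, so 11^17 ≡ 11·11 ≡ 16 (mod 35)
  → matches m = 16
Candidate B: 24^2 = 576 ≡ 16; 24^4 ≡ 16^2 = 256 ≡ 11; 24^8 ≡ 11^2 = 121 ≡ 16; 24^16 ≡ 16^2 = 256 ≡ 11; 17 = 16 + 1, so 24^17 ≡ 11·24 ≡ 19 (mod 35)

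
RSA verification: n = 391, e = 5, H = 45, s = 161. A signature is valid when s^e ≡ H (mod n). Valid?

no

Squares mod 391: s^1≡161, s^2≡115, s^4≡322
5 = 4 + 1, so s^5 ≡ 322·161 ≡ 230 (mod 391)
The recovered value 230 does not match the digest 45.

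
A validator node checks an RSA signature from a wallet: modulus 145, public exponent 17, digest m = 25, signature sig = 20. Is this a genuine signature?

genuine

Squares mod 145: sig^1≡20, sig^2≡110, sig^4≡65, sig^8≡20, sig^16≡110
17 = 16 + 1, so sig^17 ≡ 110·20 ≡ 25 (mod 145)
Since 25 equals the digest 25, verification succeeds.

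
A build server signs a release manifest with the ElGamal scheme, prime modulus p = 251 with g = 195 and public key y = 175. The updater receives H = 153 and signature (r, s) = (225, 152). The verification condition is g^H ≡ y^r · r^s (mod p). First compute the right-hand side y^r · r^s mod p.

217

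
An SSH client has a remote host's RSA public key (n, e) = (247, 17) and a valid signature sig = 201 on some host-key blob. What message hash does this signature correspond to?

sig^2 ≡ 201^2 = 40401 ≡ 140
sig^4 ≡ 140^2 = 19600 ≡ 87
sig^8 ≡ 87^2 = 7569 ≡ 159
sig^16 ≡ 159^2 = 25281 ≡ 87
17 = 16 + 1, so sig^17 ≡ 87·201 ≡ 197 (mod 247)

197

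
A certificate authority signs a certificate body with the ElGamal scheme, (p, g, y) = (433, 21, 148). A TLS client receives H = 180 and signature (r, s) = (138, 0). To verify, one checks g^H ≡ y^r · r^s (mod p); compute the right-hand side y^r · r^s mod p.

254

Squares mod 433: 148^1≡148, 148^2≡254, 148^4≡432, 148^8≡1, 148^16≡1, 148^32≡1, 148^64≡1, 148^128≡1
138 = 128 + 8 + 2, so 148^138 ≡ 1·1·254 ≡ 254 (mod 433)
138^0 mod 433 = 1
y^r · r^s ≡ 254·1 = 254 ≡ 254 (mod 433)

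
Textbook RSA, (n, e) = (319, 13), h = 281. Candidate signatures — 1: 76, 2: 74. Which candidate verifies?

Candidate 1: Squares mod 319: 76^1≡76, 76^2≡34, 76^4≡199, 76^8≡45; 13 = 8 + 4 + 1, so 76^13 ≡ 45·199·76 ≡ 153 (mod 319)
Candidate 2: Squares mod 319: 74^1≡74, 74^2≡53, 74^4≡257, 74^8≡16; 13 = 8 + 4 + 1, so 74^13 ≡ 16·257·74 ≡ 281 (mod 319)
  → matches h = 281

2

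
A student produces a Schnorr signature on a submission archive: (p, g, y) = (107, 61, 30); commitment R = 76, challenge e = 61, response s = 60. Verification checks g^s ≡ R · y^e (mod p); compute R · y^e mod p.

30^2 = 900 ≡ 44
30^4 ≡ 44^2 = 1936 ≡ 10
30^8 ≡ 10^2 = 100
30^16 ≡ 100^2 = 10000 ≡ 49
30^32 ≡ 49^2 = 2401 ≡ 47
61 = 32 + 16 + 8 + 4 + 1, so 30^61 ≡ 47·49·100·10·30 ≡ 100 (mod 107)
R · y^e ≡ 76·100 = 7600 ≡ 3 (mod 107)

3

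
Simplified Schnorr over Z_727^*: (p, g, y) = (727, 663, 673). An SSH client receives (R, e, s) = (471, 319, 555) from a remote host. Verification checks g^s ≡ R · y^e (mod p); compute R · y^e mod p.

108

673^319 mod 727 = 329
R · y^e ≡ 471·329 = 154959 ≡ 108 (mod 727)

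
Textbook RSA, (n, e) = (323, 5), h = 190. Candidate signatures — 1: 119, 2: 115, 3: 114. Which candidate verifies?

Candidate 1: Squares mod 323: 119^1≡119, 119^2≡272, 119^4≡17; 5 = 4 + 1, so 119^5 ≡ 17·119 ≡ 85 (mod 323)
Candidate 2: Squares mod 323: 115^1≡115, 115^2≡305, 115^4≡1; 5 = 4 + 1, so 115^5 ≡ 1·115 ≡ 115 (mod 323)
Candidate 3: Squares mod 323: 114^1≡114, 114^2≡76, 114^4≡285; 5 = 4 + 1, so 114^5 ≡ 285·114 ≡ 190 (mod 323)
  → matches h = 190

3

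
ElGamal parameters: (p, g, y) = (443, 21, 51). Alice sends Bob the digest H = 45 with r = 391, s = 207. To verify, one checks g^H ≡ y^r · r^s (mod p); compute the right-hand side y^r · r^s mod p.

51^2 = 2601 ≡ 386
51^4 ≡ 386^2 = 148996 ≡ 148
51^8 ≡ 148^2 = 21904 ≡ 197
51^16 ≡ 197^2 = 38809 ≡ 268
51^32 ≡ 268^2 = 71824 ≡ 58
51^64 ≡ 58^2 = 3364 ≡ 263
51^128 ≡ 263^2 = 69169 ≡ 61
51^256 ≡ 61^2 = 3721 ≡ 177
391 = 256 + 128 + 4 + 2 + 1, so 51^391 ≡ 177·61·148·386·51 ≡ 38 (mod 443)
391^2 = 152881 ≡ 46
391^4 ≡ 46^2 = 2116 ≡ 344
391^8 ≡ 344^2 = 118336 ≡ 55
391^16 ≡ 55^2 = 3025 ≡ 367
391^32 ≡ 367^2 = 134689 ≡ 17
391^64 ≡ 17^2 = 289
391^128 ≡ 289^2 = 83521 ≡ 237
207 = 128 + 64 + 8 + 4 + 2 + 1, so 391^207 ≡ 237·289·55·344·46·391 ≡ 362 (mod 443)
y^r · r^s ≡ 38·362 = 13756 ≡ 23 (mod 443)

23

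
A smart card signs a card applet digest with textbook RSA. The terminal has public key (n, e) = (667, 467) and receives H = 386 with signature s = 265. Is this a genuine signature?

Squares mod 667: s^1≡265, s^2≡190, s^4≡82, s^8≡54, s^16≡248, s^32≡140, s^64≡257, s^128≡16, s^256≡256
467 = 256 + 128 + 64 + 16 + 2 + 1, so s^467 ≡ 256·16·257·248·190·265 ≡ 386 (mod 667)
Since 386 equals the digest 386, verification succeeds.

genuine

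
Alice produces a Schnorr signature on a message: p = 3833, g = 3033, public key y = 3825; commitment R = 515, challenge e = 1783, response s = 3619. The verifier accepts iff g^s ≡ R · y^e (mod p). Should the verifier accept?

g^s mod p:
3033^3619 mod 3833 = 249
R · y^e mod p:
3825^1783 mod 3833 = 648
515·648 = 333720 ≡ 249 (mod 3833)
249 ≡ 249 (mod 3833); signature holds.

accept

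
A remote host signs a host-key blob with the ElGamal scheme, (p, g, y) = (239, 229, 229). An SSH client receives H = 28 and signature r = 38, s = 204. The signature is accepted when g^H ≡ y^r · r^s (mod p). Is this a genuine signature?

Left side g^H mod p:
229^2 = 52441 ≡ 100
229^4 ≡ 100^2 = 10000 ≡ 201
229^8 ≡ 201^2 = 40401 ≡ 10
229^16 ≡ 10^2 = 100
28 = 16 + 8 + 4, so 229^28 ≡ 100·10·201 ≡ 1 (mod 239)
Right side y^r · r^s mod p:
229^2 = 52441 ≡ 100
229^4 ≡ 100^2 = 10000 ≡ 201
229^8 ≡ 201^2 = 40401 ≡ 10
229^16 ≡ 10^2 = 100
229^32 ≡ 100^2 = 10000 ≡ 201
38 = 32 + 4 + 2, so 229^38 ≡ 201·201·100 ≡ 44 (mod 239)
38^2 = 1444 ≡ 10
38^4 ≡ 10^2 = 100
38^8 ≡ 100^2 = 10000 ≡ 201
38^16 ≡ 201^2 = 40401 ≡ 10
38^32 ≡ 10^2 = 100
38^64 ≡ 100^2 = 10000 ≡ 201
38^128 ≡ 201^2 = 40401 ≡ 10
204 = 128 + 64 + 8 + 4, so 38^204 ≡ 10·201·201·100 ≡ 201 (mod 239)
44·201 = 8844 ≡ 1 (mod 239)
1 ≡ 1 (mod 239), so the signature is genuine.

genuine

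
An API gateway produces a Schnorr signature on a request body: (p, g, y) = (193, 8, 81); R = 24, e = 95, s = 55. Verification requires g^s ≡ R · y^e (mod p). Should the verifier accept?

accept

g^s mod p:
8^2 = 64
8^4 ≡ 64^2 = 4096 ≡ 43
8^8 ≡ 43^2 = 1849 ≡ 112
8^16 ≡ 112^2 = 12544 ≡ 192
8^32 ≡ 192^2 = 36864 ≡ 1
55 = 32 + 16 + 4 + 2 + 1, so 8^55 ≡ 1·192·43·64·8 ≡ 179 (mod 193)
R · y^e mod p:
81^2 = 6561 ≡ 192
81^4 ≡ 192^2 = 36864 ≡ 1
81^8 ≡ 1^2 = 1
81^16 ≡ 1^2 = 1
81^32 ≡ 1^2 = 1
81^64 ≡ 1^2 = 1
95 = 64 + 16 + 8 + 4 + 2 + 1, so 81^95 ≡ 1·1·1·1·192·81 ≡ 112 (mod 193)
24·112 = 2688 ≡ 179 (mod 193)
179 ≡ 179 (mod 193); signature holds.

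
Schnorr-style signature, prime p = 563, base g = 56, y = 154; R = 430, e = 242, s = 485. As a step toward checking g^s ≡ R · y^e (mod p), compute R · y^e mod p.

85

154^2 = 23716 ≡ 70
154^4 ≡ 70^2 = 4900 ≡ 396
154^8 ≡ 396^2 = 156816 ≡ 302
154^16 ≡ 302^2 = 91204 ≡ 561
154^32 ≡ 561^2 = 314721 ≡ 4
154^64 ≡ 4^2 = 16
154^128 ≡ 16^2 = 256
242 = 128 + 64 + 32 + 16 + 2, so 154^242 ≡ 256·16·4·561·70 ≡ 465 (mod 563)
R · y^e ≡ 430·465 = 199950 ≡ 85 (mod 563)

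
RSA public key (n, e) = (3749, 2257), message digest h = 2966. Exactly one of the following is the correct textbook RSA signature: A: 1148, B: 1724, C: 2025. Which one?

Candidate A: Squares mod 3749: 1148^1≡1148, 1148^2≡2005, 1148^4≡1097, 1148^8≡3729, 1148^16≡400, 1148^32≡2542, 1148^64≡2237, 1148^128≡3003, 1148^256≡1664, 1148^512≡2134, 1148^1024≡2670, 1148^2048≡2051; 2257 = 2048 + 128 + 64 + 16 + 1, so 1148^2257 ≡ 2051·3003·2237·400·1148 ≡ 617 (mod 3749)
Candidate B: Squares mod 3749: 1724^1≡1724, 1724^2≡2968, 1724^4≡2623, 1724^8≡714, 1724^16≡3681, 1724^32≡875, 1724^64≡829, 1724^128≡1174, 1724^256≡2393, 1724^512≡1726, 1724^1024≡2370, 1724^2048≡898; 2257 = 2048 + 128 + 64 + 16 + 1, so 1724^2257 ≡ 898·1174·829·3681·1724 ≡ 2966 (mod 3749)
  → matches h = 2966
Candidate C: Squares mod 3749: 2025^1≡2025, 2025^2≡2968, 2025^4≡2623, 2025^8≡714, 2025^16≡3681, 2025^32≡875, 2025^64≡829, 2025^128≡1174, 2025^256≡2393, 2025^512≡1726, 2025^1024≡2370, 2025^2048≡898; 2257 = 2048 + 128 + 64 + 16 + 1, so 2025^2257 ≡ 898·1174·829·3681·2025 ≡ 783 (mod 3749)

B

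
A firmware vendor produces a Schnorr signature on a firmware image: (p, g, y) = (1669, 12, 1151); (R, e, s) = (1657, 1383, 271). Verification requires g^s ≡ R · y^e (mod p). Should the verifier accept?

reject

g^s mod p:
12^2 = 144
12^4 ≡ 144^2 = 20736 ≡ 708
12^8 ≡ 708^2 = 501264 ≡ 564
12^16 ≡ 564^2 = 318096 ≡ 986
12^32 ≡ 986^2 = 972196 ≡ 838
12^64 ≡ 838^2 = 702244 ≡ 1264
12^128 ≡ 1264^2 = 1597696 ≡ 463
12^256 ≡ 463^2 = 214369 ≡ 737
271 = 256 + 8 + 4 + 2 + 1, so 12^271 ≡ 737·564·708·144·12 ≡ 751 (mod 1669)
R · y^e mod p:
1151^2 = 1324801 ≡ 1284
1151^4 ≡ 1284^2 = 1648656 ≡ 1353
1151^8 ≡ 1353^2 = 1830609 ≡ 1385
1151^16 ≡ 1385^2 = 1918225 ≡ 544
1151^32 ≡ 544^2 = 295936 ≡ 523
1151^64 ≡ 523^2 = 273529 ≡ 1482
1151^128 ≡ 1482^2 = 2196324 ≡ 1589
1151^256 ≡ 1589^2 = 2524921 ≡ 1393
1151^512 ≡ 1393^2 = 1940449 ≡ 1071
1151^1024 ≡ 1071^2 = 1147041 ≡ 438
1383 = 1024 + 256 + 64 + 32 + 4 + 2 + 1, so 1151^1383 ≡ 438·1393·1482·523·1353·1284·1151 ≡ 1424 (mod 1669)
1657·1424 = 2359568 ≡ 1271 (mod 1669)
751 ≠ 1271; the check fails.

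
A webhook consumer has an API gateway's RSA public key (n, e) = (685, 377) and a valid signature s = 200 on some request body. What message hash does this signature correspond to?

s^2 ≡ 200^2 = 40000 ≡ 270
s^4 ≡ 270^2 = 72900 ≡ 290
s^8 ≡ 290^2 = 84100 ≡ 530
s^16 ≡ 530^2 = 280900 ≡ 50
s^32 ≡ 50^2 = 2500 ≡ 445
s^64 ≡ 445^2 = 198025 ≡ 60
s^128 ≡ 60^2 = 3600 ≡ 175
s^256 ≡ 175^2 = 30625 ≡ 485
377 = 256 + 64 + 32 + 16 + 8 + 1, so s^377 ≡ 485·60·445·50·530·200 ≡ 570 (mod 685)

570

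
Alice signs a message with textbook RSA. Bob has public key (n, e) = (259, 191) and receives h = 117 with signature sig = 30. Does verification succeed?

Squares mod 259: sig^1≡30, sig^2≡123, sig^4≡107, sig^8≡53, sig^16≡219, sig^32≡46, sig^64≡44, sig^128≡123
191 = 128 + 32 + 16 + 8 + 4 + 2 + 1, so sig^191 ≡ 123·46·219·53·107·123·30 ≡ 25 (mod 259)
sig^191 mod 259 = 25, but h = 117.

fails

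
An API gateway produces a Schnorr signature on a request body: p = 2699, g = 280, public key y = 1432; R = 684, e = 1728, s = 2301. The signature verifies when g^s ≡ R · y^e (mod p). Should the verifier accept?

reject

g^s mod p:
280^2 = 78400 ≡ 129
280^4 ≡ 129^2 = 16641 ≡ 447
280^8 ≡ 447^2 = 199809 ≡ 83
280^16 ≡ 83^2 = 6889 ≡ 1491
280^32 ≡ 1491^2 = 2223081 ≡ 1804
280^64 ≡ 1804^2 = 3254416 ≡ 2121
280^128 ≡ 2121^2 = 4498641 ≡ 2107
280^256 ≡ 2107^2 = 4439449 ≡ 2293
280^512 ≡ 2293^2 = 5257849 ≡ 197
280^1024 ≡ 197^2 = 38809 ≡ 1023
280^2048 ≡ 1023^2 = 1046529 ≡ 2016
2301 = 2048 + 128 + 64 + 32 + 16 + 8 + 4 + 1, so 280^2301 ≡ 2016·2107·2121·1804·1491·83·447·280 ≡ 15 (mod 2699)
R · y^e mod p:
1432^2 = 2050624 ≡ 2083
1432^4 ≡ 2083^2 = 4338889 ≡ 1596
1432^8 ≡ 1596^2 = 2547216 ≡ 2059
1432^16 ≡ 2059^2 = 4239481 ≡ 2051
1432^32 ≡ 2051^2 = 4206601 ≡ 1559
1432^64 ≡ 1559^2 = 2430481 ≡ 1381
1432^128 ≡ 1381^2 = 1907161 ≡ 1667
1432^256 ≡ 1667^2 = 2778889 ≡ 1618
1432^512 ≡ 1618^2 = 2617924 ≡ 2593
1432^1024 ≡ 2593^2 = 6723649 ≡ 440
1728 = 1024 + 512 + 128 + 64, so 1432^1728 ≡ 440·2593·1667·1381 ≡ 1773 (mod 2699)
684·1773 = 1212732 ≡ 881 (mod 2699)
15 ≠ 881; the check fails.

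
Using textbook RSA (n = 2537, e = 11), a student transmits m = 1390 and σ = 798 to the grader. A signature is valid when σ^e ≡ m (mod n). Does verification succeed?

passes

σ^2 ≡ 798^2 = 636804 ≡ 17
σ^4 ≡ 17^2 = 289
σ^8 ≡ 289^2 = 83521 ≡ 2337
11 = 8 + 2 + 1, so σ^11 ≡ 2337·17·798 ≡ 1390 (mod 2537)
σ^11 mod 2537 = 1390 matches m.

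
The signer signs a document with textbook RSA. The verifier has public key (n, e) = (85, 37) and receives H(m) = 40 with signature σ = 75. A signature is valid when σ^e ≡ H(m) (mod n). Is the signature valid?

invalid

σ^2 ≡ 75^2 = 5625 ≡ 15
σ^4 ≡ 15^2 = 225 ≡ 55
σ^8 ≡ 55^2 = 3025 ≡ 50
σ^16 ≡ 50^2 = 2500 ≡ 35
σ^32 ≡ 35^2 = 1225 ≡ 35
37 = 32 + 4 + 1, so σ^37 ≡ 35·55·75 ≡ 45 (mod 85)
45 ≠ 40, so verification fails.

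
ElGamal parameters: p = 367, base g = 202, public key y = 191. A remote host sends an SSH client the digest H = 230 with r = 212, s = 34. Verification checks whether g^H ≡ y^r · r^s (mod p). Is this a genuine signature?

genuine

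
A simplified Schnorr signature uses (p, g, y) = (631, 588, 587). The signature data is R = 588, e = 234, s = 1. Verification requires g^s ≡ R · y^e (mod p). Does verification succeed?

g^s mod p:
588^1 mod 631 = 588
R · y^e mod p:
587^2 = 344569 ≡ 43
587^4 ≡ 43^2 = 1849 ≡ 587
587^8 ≡ 587^2 = 344569 ≡ 43
587^16 ≡ 43^2 = 1849 ≡ 587
587^32 ≡ 587^2 = 344569 ≡ 43
587^64 ≡ 43^2 = 1849 ≡ 587
587^128 ≡ 587^2 = 344569 ≡ 43
234 = 128 + 64 + 32 + 8 + 2, so 587^234 ≡ 43·587·43·43·43 ≡ 1 (mod 631)
588·1 = 588 ≡ 588 (mod 631)
588 ≡ 588 (mod 631); signature holds.

passes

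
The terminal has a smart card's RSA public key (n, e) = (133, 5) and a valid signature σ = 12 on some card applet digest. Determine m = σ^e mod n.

σ^2 ≡ 12^2 = 144 ≡ 11
σ^4 ≡ 11^2 = 121
5 = 4 + 1, so σ^5 ≡ 121·12 ≡ 122 (mod 133)

122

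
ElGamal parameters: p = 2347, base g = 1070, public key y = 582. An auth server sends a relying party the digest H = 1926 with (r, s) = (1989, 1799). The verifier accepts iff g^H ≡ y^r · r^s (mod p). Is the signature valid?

invalid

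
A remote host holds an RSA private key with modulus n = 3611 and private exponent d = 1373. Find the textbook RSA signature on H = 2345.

Squares mod 3611: H^1≡2345, H^2≡3083, H^4≡737, H^8≡1519, H^16≡3543, H^32≡1013, H^64≡645, H^128≡760, H^256≡3451, H^512≡323, H^1024≡3221
1373 = 1024 + 256 + 64 + 16 + 8 + 4 + 1, so H^1373 ≡ 3221·3451·645·3543·1519·737·2345 ≡ 3403 (mod 3611)

3403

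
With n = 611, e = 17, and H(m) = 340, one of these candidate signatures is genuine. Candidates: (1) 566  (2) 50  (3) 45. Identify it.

3

Candidate 1: Squares mod 611: 566^1≡566, 566^2≡192, 566^4≡204, 566^8≡68, 566^16≡347; 17 = 16 + 1, so 566^17 ≡ 347·566 ≡ 271 (mod 611)
Candidate 2: Squares mod 611: 50^1≡50, 50^2≡56, 50^4≡81, 50^8≡451, 50^16≡549; 17 = 16 + 1, so 50^17 ≡ 549·50 ≡ 566 (mod 611)
Candidate 3: Squares mod 611: 45^1≡45, 45^2≡192, 45^4≡204, 45^8≡68, 45^16≡347; 17 = 16 + 1, so 45^17 ≡ 347·45 ≡ 340 (mod 611)
  → matches H(m) = 340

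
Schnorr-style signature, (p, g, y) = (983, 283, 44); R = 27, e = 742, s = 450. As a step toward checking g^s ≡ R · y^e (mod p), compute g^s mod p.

138

Squares mod 983: 283^1≡283, 283^2≡466, 283^4≡896, 283^8≡688, 283^16≡521, 283^32≡133, 283^64≡978, 283^128≡25, 283^256≡625
450 = 256 + 128 + 64 + 2, so 283^450 ≡ 625·25·978·466 ≡ 138 (mod 983)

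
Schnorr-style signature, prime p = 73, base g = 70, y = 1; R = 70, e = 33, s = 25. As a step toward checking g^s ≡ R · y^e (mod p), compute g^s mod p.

70

Squares mod 73: 70^1≡70, 70^2≡9, 70^4≡8, 70^8≡64, 70^16≡8
25 = 16 + 8 + 1, so 70^25 ≡ 8·64·70 ≡ 70 (mod 73)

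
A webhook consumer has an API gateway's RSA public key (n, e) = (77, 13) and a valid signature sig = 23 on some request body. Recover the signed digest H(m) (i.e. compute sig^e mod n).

23

sig^2 ≡ 23^2 = 529 ≡ 67
sig^4 ≡ 67^2 = 4489 ≡ 23
sig^8 ≡ 23^2 = 529 ≡ 67
13 = 8 + 4 + 1, so sig^13 ≡ 67·23·23 ≡ 23 (mod 77)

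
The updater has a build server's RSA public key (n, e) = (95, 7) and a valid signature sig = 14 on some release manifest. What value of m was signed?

79

Squares mod 95: sig^1≡14, sig^2≡6, sig^4≡36
7 = 4 + 2 + 1, so sig^7 ≡ 36·6·14 ≡ 79 (mod 95)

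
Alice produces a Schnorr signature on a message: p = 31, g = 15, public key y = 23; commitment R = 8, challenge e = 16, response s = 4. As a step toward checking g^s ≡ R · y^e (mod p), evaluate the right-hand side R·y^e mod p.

2

23^2 = 529 ≡ 2
23^4 ≡ 2^2 = 4
23^8 ≡ 4^2 = 16
23^16 ≡ 16^2 = 256 ≡ 8
R · y^e ≡ 8·8 = 64 ≡ 2 (mod 31)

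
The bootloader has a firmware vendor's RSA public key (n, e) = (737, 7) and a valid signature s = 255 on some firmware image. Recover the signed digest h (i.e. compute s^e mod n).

601

s^2 ≡ 255^2 = 65025 ≡ 169
s^4 ≡ 169^2 = 28561 ≡ 555
7 = 4 + 2 + 1, so s^7 ≡ 555·169·255 ≡ 601 (mod 737)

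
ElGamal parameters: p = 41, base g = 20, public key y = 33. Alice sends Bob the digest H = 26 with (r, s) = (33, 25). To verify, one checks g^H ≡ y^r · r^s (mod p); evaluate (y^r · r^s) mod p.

25

33^2 = 1089 ≡ 23
33^4 ≡ 23^2 = 529 ≡ 37
33^8 ≡ 37^2 = 1369 ≡ 16
33^16 ≡ 16^2 = 256 ≡ 10
33^32 ≡ 10^2 = 100 ≡ 18
33 = 32 + 1, so 33^33 ≡ 18·33 ≡ 20 (mod 41)
33^2 = 1089 ≡ 23
33^4 ≡ 23^2 = 529 ≡ 37
33^8 ≡ 37^2 = 1369 ≡ 16
33^16 ≡ 16^2 = 256 ≡ 10
25 = 16 + 8 + 1, so 33^25 ≡ 10·16·33 ≡ 32 (mod 41)
y^r · r^s ≡ 20·32 = 640 ≡ 25 (mod 41)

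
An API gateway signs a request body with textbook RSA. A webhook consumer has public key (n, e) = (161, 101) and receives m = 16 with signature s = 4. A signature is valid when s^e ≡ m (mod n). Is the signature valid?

valid

Squares mod 161: s^1≡4, s^2≡16, s^4≡95, s^8≡9, s^16≡81, s^32≡121, s^64≡151
101 = 64 + 32 + 4 + 1, so s^101 ≡ 151·121·95·4 ≡ 16 (mod 161)
s^101 mod 161 = 16 matches m.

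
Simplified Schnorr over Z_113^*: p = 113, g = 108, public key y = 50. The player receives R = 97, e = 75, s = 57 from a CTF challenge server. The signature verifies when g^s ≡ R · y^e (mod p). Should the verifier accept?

reject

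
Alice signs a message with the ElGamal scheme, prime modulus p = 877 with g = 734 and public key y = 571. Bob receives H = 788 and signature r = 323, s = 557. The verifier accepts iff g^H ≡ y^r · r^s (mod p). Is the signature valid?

invalid

Left side g^H mod p:
734^2 = 538756 ≡ 278
734^4 ≡ 278^2 = 77284 ≡ 108
734^8 ≡ 108^2 = 11664 ≡ 263
734^16 ≡ 263^2 = 69169 ≡ 763
734^32 ≡ 763^2 = 582169 ≡ 718
734^64 ≡ 718^2 = 515524 ≡ 725
734^128 ≡ 725^2 = 525625 ≡ 302
734^256 ≡ 302^2 = 91204 ≡ 873
734^512 ≡ 873^2 = 762129 ≡ 16
788 = 512 + 256 + 16 + 4, so 734^788 ≡ 16·873·763·108 ≡ 422 (mod 877)
Right side y^r · r^s mod p:
571^2 = 326041 ≡ 674
571^4 ≡ 674^2 = 454276 ≡ 867
571^8 ≡ 867^2 = 751689 ≡ 100
571^16 ≡ 100^2 = 10000 ≡ 353
571^32 ≡ 353^2 = 124609 ≡ 75
571^64 ≡ 75^2 = 5625 ≡ 363
571^128 ≡ 363^2 = 131769 ≡ 219
571^256 ≡ 219^2 = 47961 ≡ 603
323 = 256 + 64 + 2 + 1, so 571^323 ≡ 603·363·674·571 ≡ 292 (mod 877)
323^2 = 104329 ≡ 843
323^4 ≡ 843^2 = 710649 ≡ 279
323^8 ≡ 279^2 = 77841 ≡ 665
323^16 ≡ 665^2 = 442225 ≡ 217
323^32 ≡ 217^2 = 47089 ≡ 608
323^64 ≡ 608^2 = 369664 ≡ 447
323^128 ≡ 447^2 = 199809 ≡ 730
323^256 ≡ 730^2 = 532900 ≡ 561
323^512 ≡ 561^2 = 314721 ≡ 755
557 = 512 + 32 + 8 + 4 + 1, so 323^557 ≡ 755·608·665·279·323 ≡ 616 (mod 877)
292·616 = 179872 ≡ 87 (mod 877)
422 ≠ 87, so verification fails.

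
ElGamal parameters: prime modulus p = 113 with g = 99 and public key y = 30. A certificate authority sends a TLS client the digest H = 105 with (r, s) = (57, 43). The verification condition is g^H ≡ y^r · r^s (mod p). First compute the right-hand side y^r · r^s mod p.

Squares mod 113: 30^1≡30, 30^2≡109, 30^4≡16, 30^8≡30, 30^16≡109, 30^32≡16
57 = 32 + 16 + 8 + 1, so 30^57 ≡ 16·109·30·30 ≡ 30 (mod 113)
Squares mod 113: 57^1≡57, 57^2≡85, 57^4≡106, 57^8≡49, 57^16≡28, 57^32≡106
43 = 32 + 8 + 2 + 1, so 57^43 ≡ 106·49·85·57 ≡ 56 (mod 113)
y^r · r^s ≡ 30·56 = 1680 ≡ 98 (mod 113)

98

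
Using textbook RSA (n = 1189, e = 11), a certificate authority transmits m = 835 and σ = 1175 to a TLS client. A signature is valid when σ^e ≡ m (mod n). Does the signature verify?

does not verify

σ^2 ≡ 1175^2 = 1380625 ≡ 196
σ^4 ≡ 196^2 = 38416 ≡ 368
σ^8 ≡ 368^2 = 135424 ≡ 1067
11 = 8 + 2 + 1, so σ^11 ≡ 1067·196·1175 ≡ 659 (mod 1189)
σ^11 mod 1189 = 659, but m = 835.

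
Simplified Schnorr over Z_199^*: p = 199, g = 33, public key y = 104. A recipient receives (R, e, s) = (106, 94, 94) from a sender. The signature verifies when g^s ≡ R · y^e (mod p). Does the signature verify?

g^s mod p:
Squares mod 199: 33^1≡33, 33^2≡94, 33^4≡80, 33^8≡32, 33^16≡29, 33^32≡45, 33^64≡35
94 = 64 + 16 + 8 + 4 + 2, so 33^94 ≡ 35·29·32·80·94 ≡ 184 (mod 199)
R · y^e mod p:
Squares mod 199: 104^1≡104, 104^2≡70, 104^4≡124, 104^8≡53, 104^16≡23, 104^32≡131, 104^64≡47
94 = 64 + 16 + 8 + 4 + 2, so 104^94 ≡ 47·23·53·124·70 ≡ 51 (mod 199)
106·51 = 5406 ≡ 33 (mod 199)
184 ≠ 33; the check fails.

does not verify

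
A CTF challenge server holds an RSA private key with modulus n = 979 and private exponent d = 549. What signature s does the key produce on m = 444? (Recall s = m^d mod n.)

355

m^2 ≡ 444^2 = 197136 ≡ 357
m^4 ≡ 357^2 = 127449 ≡ 179
m^8 ≡ 179^2 = 32041 ≡ 713
m^16 ≡ 713^2 = 508369 ≡ 268
m^32 ≡ 268^2 = 71824 ≡ 357
m^64 ≡ 357^2 = 127449 ≡ 179
m^128 ≡ 179^2 = 32041 ≡ 713
m^256 ≡ 713^2 = 508369 ≡ 268
m^512 ≡ 268^2 = 71824 ≡ 357
549 = 512 + 32 + 4 + 1, so m^549 ≡ 357·357·179·444 ≡ 355 (mod 979)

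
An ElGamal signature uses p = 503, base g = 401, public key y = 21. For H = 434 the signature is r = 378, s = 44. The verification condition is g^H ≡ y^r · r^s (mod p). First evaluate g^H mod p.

401^2 = 160801 ≡ 344
401^4 ≡ 344^2 = 118336 ≡ 131
401^8 ≡ 131^2 = 17161 ≡ 59
401^16 ≡ 59^2 = 3481 ≡ 463
401^32 ≡ 463^2 = 214369 ≡ 91
401^64 ≡ 91^2 = 8281 ≡ 233
401^128 ≡ 233^2 = 54289 ≡ 468
401^256 ≡ 468^2 = 219024 ≡ 219
434 = 256 + 128 + 32 + 16 + 2, so 401^434 ≡ 219·468·91·463·344 ≡ 22 (mod 503)

22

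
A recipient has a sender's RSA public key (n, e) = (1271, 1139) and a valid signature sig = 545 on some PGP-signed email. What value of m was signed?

1042

Squares mod 1271: sig^1≡545, sig^2≡882, sig^4≡72, sig^8≡100, sig^16≡1103, sig^32≡262, sig^64≡10, sig^128≡100, sig^256≡1103, sig^512≡262, sig^1024≡10
1139 = 1024 + 64 + 32 + 16 + 2 + 1, so sig^1139 ≡ 10·10·262·1103·882·545 ≡ 1042 (mod 1271)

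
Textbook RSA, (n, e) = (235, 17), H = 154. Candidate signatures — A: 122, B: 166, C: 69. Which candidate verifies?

Candidate A: Squares mod 235: 122^1≡122, 122^2≡79, 122^4≡131, 122^8≡6, 122^16≡36; 17 = 16 + 1, so 122^17 ≡ 36·122 ≡ 162 (mod 235)
Candidate B: Squares mod 235: 166^1≡166, 166^2≡61, 166^4≡196, 166^8≡111, 166^16≡101; 17 = 16 + 1, so 166^17 ≡ 101·166 ≡ 81 (mod 235)
Candidate C: Squares mod 235: 69^1≡69, 69^2≡61, 69^4≡196, 69^8≡111, 69^16≡101; 17 = 16 + 1, so 69^17 ≡ 101·69 ≡ 154 (mod 235)
  → matches H = 154

C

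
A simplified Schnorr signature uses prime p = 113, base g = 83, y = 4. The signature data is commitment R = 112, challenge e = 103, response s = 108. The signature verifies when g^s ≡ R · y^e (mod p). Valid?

yes

g^s mod p:
83^108 mod 113 = 106
R · y^e mod p:
4^103 mod 113 = 7
112·7 = 784 ≡ 106 (mod 113)
106 ≡ 106 (mod 113); signature holds.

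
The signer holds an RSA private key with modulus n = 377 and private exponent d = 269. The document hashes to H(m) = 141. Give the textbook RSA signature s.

371

(H(m))^2 ≡ 141^2 = 19881 ≡ 277
(H(m))^4 ≡ 277^2 = 76729 ≡ 198
(H(m))^8 ≡ 198^2 = 39204 ≡ 373
(H(m))^16 ≡ 373^2 = 139129 ≡ 16
(H(m))^32 ≡ 16^2 = 256
(H(m))^64 ≡ 256^2 = 65536 ≡ 315
(H(m))^128 ≡ 315^2 = 99225 ≡ 74
(H(m))^256 ≡ 74^2 = 5476 ≡ 198
269 = 256 + 8 + 4 + 1, so (H(m))^269 ≡ 198·373·198·141 ≡ 371 (mod 377)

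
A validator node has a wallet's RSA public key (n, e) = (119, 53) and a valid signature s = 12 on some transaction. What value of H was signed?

s^2 ≡ 12^2 = 144 ≡ 25
s^4 ≡ 25^2 = 625 ≡ 30
s^8 ≡ 30^2 = 900 ≡ 67
s^16 ≡ 67^2 = 4489 ≡ 86
s^32 ≡ 86^2 = 7396 ≡ 18
53 = 32 + 16 + 4 + 1, so s^53 ≡ 18·86·30·12 ≡ 3 (mod 119)

3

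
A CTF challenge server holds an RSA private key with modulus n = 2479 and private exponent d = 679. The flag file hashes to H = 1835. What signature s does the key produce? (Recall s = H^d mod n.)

1722

H^2 ≡ 1835^2 = 3367225 ≡ 743
H^4 ≡ 743^2 = 552049 ≡ 1711
H^8 ≡ 1711^2 = 2927521 ≡ 2301
H^16 ≡ 2301^2 = 5294601 ≡ 1936
H^32 ≡ 1936^2 = 3748096 ≡ 2327
H^64 ≡ 2327^2 = 5414929 ≡ 793
H^128 ≡ 793^2 = 628849 ≡ 1662
H^256 ≡ 1662^2 = 2762244 ≡ 638
H^512 ≡ 638^2 = 407044 ≡ 488
679 = 512 + 128 + 32 + 4 + 2 + 1, so H^679 ≡ 488·1662·2327·1711·743·1835 ≡ 1722 (mod 2479)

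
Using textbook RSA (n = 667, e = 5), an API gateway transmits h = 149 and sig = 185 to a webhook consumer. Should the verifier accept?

reject

Squares mod 667: sig^1≡185, sig^2≡208, sig^4≡576
5 = 4 + 1, so sig^5 ≡ 576·185 ≡ 507 (mod 667)
sig^5 mod 667 = 507, but h = 149.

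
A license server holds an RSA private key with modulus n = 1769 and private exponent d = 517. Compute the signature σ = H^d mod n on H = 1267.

596

H^2 ≡ 1267^2 = 1605289 ≡ 806
H^4 ≡ 806^2 = 649636 ≡ 413
H^8 ≡ 413^2 = 170569 ≡ 745
H^16 ≡ 745^2 = 555025 ≡ 1328
H^32 ≡ 1328^2 = 1763584 ≡ 1660
H^64 ≡ 1660^2 = 2755600 ≡ 1267
H^128 ≡ 1267^2 = 1605289 ≡ 806
H^256 ≡ 806^2 = 649636 ≡ 413
H^512 ≡ 413^2 = 170569 ≡ 745
517 = 512 + 4 + 1, so H^517 ≡ 745·413·1267 ≡ 596 (mod 1769)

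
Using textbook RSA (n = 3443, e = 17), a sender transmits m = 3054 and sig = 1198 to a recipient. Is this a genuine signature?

sig^17 mod 3443 = 1594
1594 ≠ 3054, so verification fails.

forged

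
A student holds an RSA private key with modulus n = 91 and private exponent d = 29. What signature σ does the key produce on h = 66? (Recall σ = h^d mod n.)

Squares mod 91: h^1≡66, h^2≡79, h^4≡53, h^8≡79, h^16≡53
29 = 16 + 8 + 4 + 1, so h^29 ≡ 53·79·53·66 ≡ 40 (mod 91)

40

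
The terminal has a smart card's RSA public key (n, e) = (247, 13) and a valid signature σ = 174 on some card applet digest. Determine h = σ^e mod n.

σ^2 ≡ 174^2 = 30276 ≡ 142
σ^4 ≡ 142^2 = 20164 ≡ 157
σ^8 ≡ 157^2 = 24649 ≡ 196
13 = 8 + 4 + 1, so σ^13 ≡ 196·157·174 ≡ 109 (mod 247)

109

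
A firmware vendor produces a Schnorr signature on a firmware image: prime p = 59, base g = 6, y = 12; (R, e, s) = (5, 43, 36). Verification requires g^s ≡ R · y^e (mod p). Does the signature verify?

verifies

g^s mod p:
Squares mod 59: 6^1≡6, 6^2≡36, 6^4≡57, 6^8≡4, 6^16≡16, 6^32≡20
36 = 32 + 4, so 6^36 ≡ 20·57 ≡ 19 (mod 59)
R · y^e mod p:
Squares mod 59: 12^1≡12, 12^2≡26, 12^4≡27, 12^8≡21, 12^16≡28, 12^32≡17
43 = 32 + 8 + 2 + 1, so 12^43 ≡ 17·21·26·12 ≡ 51 (mod 59)
5·51 = 255 ≡ 19 (mod 59)
19 ≡ 19 (mod 59); signature holds.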